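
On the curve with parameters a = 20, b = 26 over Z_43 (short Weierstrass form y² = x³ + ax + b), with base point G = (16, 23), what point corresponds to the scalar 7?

Repeated addition: build up to 7G.
2G: tangent at (16, 23): λ = (3·16² + 20)/(2·23) ≡ 14/3. 3⁻¹ ≡ 29 (mod 43) since 3·29 = 87 ≡ 1, so λ ≡ 14·29 ≡ 19.
  x = λ² - 16 - 16 = 361 - 32 ≡ 28; y = λ·(16 - 28) - 23 ≡ 7. → (28, 7)
3G: (28, 7) + (16, 23). λ = (23 - 7)/(16 - 28) ≡ 16/31 mod 43. 31⁻¹ ≡ 25 (mod 43) since 31·25 = 775 ≡ 1, so λ ≡ 13.
  x = λ² - 28 - 16 = 169 - 44 ≡ 39; y = λ·(28 - 39) - 7 ≡ 22. → (39, 22)
4G: (39, 22) + (16, 23). λ = (23 - 22)/(16 - 39) ≡ 1/20 mod 43. 20⁻¹ ≡ 28 (mod 43), so λ ≡ 28.
  x = λ² - 39 - 16 = 784 - 55 ≡ 41; y = λ·(39 - 41) - 22 ≡ 8. → (41, 8)
5G: (41, 8) + (16, 23). λ = (23 - 8)/(16 - 41) ≡ 15/18 mod 43. 18⁻¹ ≡ 12 (mod 43), so λ ≡ 8.
  x = λ² - 41 - 16 = 64 - 57 ≡ 7; y = λ·(41 - 7) - 8 ≡ 6. → (7, 6)
6G: (7, 6) + (16, 23). λ = (23 - 6)/(16 - 7) ≡ 17/9 mod 43. 9⁻¹ ≡ 24 (mod 43), so λ ≡ 21.
  x = λ² - 7 - 16 = 441 - 23 ≡ 31; y = λ·(7 - 31) - 6 ≡ 6. → (31, 6)
7G: (31, 6) + (16, 23). λ = (23 - 6)/(16 - 31) ≡ 17/28 mod 43. 28⁻¹ ≡ 20 (mod 43), so λ ≡ 39.
  x = λ² - 31 - 16 = 1521 - 47 ≡ 12; y = λ·(31 - 12) - 6 ≡ 4. → (12, 4)

(12, 4)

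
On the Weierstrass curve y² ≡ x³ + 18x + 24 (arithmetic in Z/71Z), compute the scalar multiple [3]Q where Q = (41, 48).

Repeated addition: build up to 3Q.
2Q: tangent at (41, 48): λ = (3·41² + 18)/(2·48) ≡ 20/25. 25⁻¹ ≡ 54 (mod 71) since 25·54 = 1350 ≡ 1, so λ ≡ 20·54 ≡ 15.
  x = λ² - 41 - 41 = 225 - 82 ≡ 1; y = λ·(41 - 1) - 48 ≡ 55. → (1, 55)
3Q: (1, 55) + (41, 48). λ = (48 - 55)/(41 - 1) ≡ 64/40 mod 71. 40⁻¹ ≡ 16 (mod 71) since 40·16 = 640 ≡ 1, so λ ≡ 30.
  x = λ² - 1 - 41 = 900 - 42 ≡ 6; y = λ·(1 - 6) - 55 ≡ 8. → (6, 8)

(6, 8)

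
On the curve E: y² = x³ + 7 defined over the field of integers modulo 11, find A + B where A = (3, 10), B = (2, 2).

(4, 4)

(3, 10) + (2, 2). λ = (2 - 10)/(2 - 3) ≡ 3/10 mod 11. 10⁻¹ ≡ 10 (mod 11) since 10·10 = 100 ≡ 1, so λ ≡ 8.
  x = λ² - 3 - 2 = 64 - 5 ≡ 4; y = λ·(3 - 4) - 10 ≡ 4. → (4, 4)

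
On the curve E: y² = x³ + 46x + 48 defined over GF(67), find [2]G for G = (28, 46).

tangent at (28, 46): λ = (3·28² + 46)/(2·46) ≡ 53/25. 25⁻¹ ≡ 59 (mod 67), so λ ≡ 53·59 ≡ 45.
  x = λ² - 28 - 28 = 2025 - 56 ≡ 26; y = λ·(28 - 26) - 46 ≡ 44. → (26, 44)

(26, 44)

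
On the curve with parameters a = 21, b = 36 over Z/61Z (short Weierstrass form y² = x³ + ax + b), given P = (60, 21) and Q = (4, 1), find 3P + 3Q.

(6, 16)

First 3P:
Repeated addition: build up to 3P.
2P: tangent at (60, 21): λ = (3·60² + 21)/(2·21) ≡ 24/42. 42⁻¹ ≡ 16 (mod 61) since 42·16 = 672 ≡ 1, so λ ≡ 24·16 ≡ 18.
  x = λ² - 60 - 60 = 324 - 120 ≡ 21; y = λ·(60 - 21) - 21 ≡ 10. → (21, 10)
3P: (21, 10) + (60, 21). λ = (21 - 10)/(60 - 21) ≡ 11/39 mod 61. 39⁻¹ ≡ 36 (mod 61), so λ ≡ 30.
  x = λ² - 21 - 60 = 900 - 81 ≡ 26; y = λ·(21 - 26) - 10 ≡ 23. → (26, 23)
3P = (26, 23).
Next 3Q:
Repeated addition: build up to 3Q.
2Q: tangent at (4, 1): λ = (3·4² + 21)/(2·1) ≡ 8/2. 2⁻¹ ≡ 31 (mod 61) since 2·31 = 62 ≡ 1, so λ ≡ 8·31 ≡ 4.
  x = λ² - 4 - 4 = 16 - 8 ≡ 8; y = λ·(4 - 8) - 1 ≡ 44. → (8, 44)
3Q: (8, 44) + (4, 1). λ = (1 - 44)/(4 - 8) ≡ 18/57 mod 61. 57⁻¹ ≡ 15 (mod 61), so λ ≡ 26.
  x = λ² - 8 - 4 = 676 - 12 ≡ 54; y = λ·(8 - 54) - 44 ≡ 41. → (54, 41)
3Q = (54, 41).
Finally 3P + 3Q:
(26, 23) + (54, 41). λ = (41 - 23)/(54 - 26) ≡ 18/28 mod 61. 28⁻¹ ≡ 24 (mod 61) since 28·24 = 672 ≡ 1, so λ ≡ 5.
  x = λ² - 26 - 54 = 25 - 80 ≡ 6; y = λ·(26 - 6) - 23 ≡ 16. → (6, 16)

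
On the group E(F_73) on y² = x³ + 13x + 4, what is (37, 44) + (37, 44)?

tangent at (37, 44): λ = (3·37² + 13)/(2·44) ≡ 32/15. 15⁻¹ ≡ 39 (mod 73) since 15·39 = 585 ≡ 1, so λ ≡ 32·39 ≡ 7.
  x = λ² - 37 - 37 = 49 - 74 ≡ 48; y = λ·(37 - 48) - 44 ≡ 25. → (48, 25)

(48, 25)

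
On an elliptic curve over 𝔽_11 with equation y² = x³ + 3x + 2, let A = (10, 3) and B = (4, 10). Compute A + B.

(10, 3) + (4, 10). λ = (10 - 3)/(4 - 10) ≡ 7/5 mod 11. 5⁻¹ ≡ 9 (mod 11), so λ ≡ 8.
  x = λ² - 10 - 4 = 64 - 14 ≡ 6; y = λ·(10 - 6) - 3 ≡ 7. → (6, 7)

(6, 7)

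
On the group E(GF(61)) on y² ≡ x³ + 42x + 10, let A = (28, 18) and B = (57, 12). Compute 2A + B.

First 2A:
Repeated addition: build up to 2A.
2A: tangent at (28, 18): λ = (3·28² + 42)/(2·18) ≡ 15/36. 36⁻¹ ≡ 39 (mod 61), so λ ≡ 15·39 ≡ 36.
  x = λ² - 28 - 28 = 1296 - 56 ≡ 20; y = λ·(28 - 20) - 18 ≡ 26. → (20, 26)
2A = (20, 26).
Finally 2A + B:
(20, 26) + (57, 12). λ = (12 - 26)/(57 - 20) ≡ 47/37 mod 61. 37⁻¹ ≡ 33 (mod 61), so λ ≡ 26.
  x = λ² - 20 - 57 = 676 - 77 ≡ 50; y = λ·(20 - 50) - 26 ≡ 48. → (50, 48)

(50, 48)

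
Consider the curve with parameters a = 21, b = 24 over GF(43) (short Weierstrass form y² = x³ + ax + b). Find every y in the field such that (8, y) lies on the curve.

x³ + 21x + 24 = 704 ≡ 16 (mod 43).
Square roots of 16 mod 43: 4 and 39 (since 4² = 16 ≡ 16).

4, 39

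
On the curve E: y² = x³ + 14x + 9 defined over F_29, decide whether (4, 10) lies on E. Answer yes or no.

y² = 10² ≡ 13; x³ + 14x + 9 = 129 ≡ 13 (mod 29). 13 = 13.

yes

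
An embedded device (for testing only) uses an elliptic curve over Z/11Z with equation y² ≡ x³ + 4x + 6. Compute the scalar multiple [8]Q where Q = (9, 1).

O

Double-and-add on 8 = (1000)₂. Start with Q = (9, 1) for the leading 1-bit.
double: tangent at (9, 1): λ = (3·9² + 4)/(2·1) ≡ 5/2. 2⁻¹ ≡ 6 (mod 11), so λ ≡ 5·6 ≡ 8.
  x = λ² - 9 - 9 = 64 - 18 ≡ 2; y = λ·(9 - 2) - 1 ≡ 0. → (2, 0)
double: (2, 0) + (2, 0): same x and y₁ ≡ -y₂, so the sum is O.
double: O + O = O (identity).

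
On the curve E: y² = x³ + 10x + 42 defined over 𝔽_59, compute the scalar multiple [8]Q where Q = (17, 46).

Double-and-add on 8 = (1000)₂. Start with Q = (17, 46) for the leading 1-bit.
double: tangent at (17, 46): λ = (3·17² + 10)/(2·46) ≡ 51/33. 33⁻¹ ≡ 34 (mod 59), so λ ≡ 51·34 ≡ 23.
  x = λ² - 17 - 17 = 529 - 34 ≡ 23; y = λ·(17 - 23) - 46 ≡ 52. → (23, 52)
double: tangent at (23, 52): λ = (3·23² + 10)/(2·52) ≡ 4/45. 45⁻¹ ≡ 21 (mod 59), so λ ≡ 4·21 ≡ 25.
  x = λ² - 23 - 23 = 625 - 46 ≡ 48; y = λ·(23 - 48) - 52 ≡ 31. → (48, 31)
double: tangent at (48, 31): λ = (3·48² + 10)/(2·31) ≡ 19/3. 3⁻¹ ≡ 20 (mod 59), so λ ≡ 19·20 ≡ 26.
  x = λ² - 48 - 48 = 676 - 96 ≡ 49; y = λ·(48 - 49) - 31 ≡ 2. → (49, 2)

(49, 2)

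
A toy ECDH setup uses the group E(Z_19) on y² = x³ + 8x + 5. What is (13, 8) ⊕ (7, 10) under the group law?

(16, 12)

(13, 8) + (7, 10). λ = (10 - 8)/(7 - 13) ≡ 2/13 mod 19. 13⁻¹ ≡ 3 (mod 19) since 13·3 = 39 ≡ 1, so λ ≡ 6.
  x = λ² - 13 - 7 = 36 - 20 ≡ 16; y = λ·(13 - 16) - 8 ≡ 12. → (16, 12)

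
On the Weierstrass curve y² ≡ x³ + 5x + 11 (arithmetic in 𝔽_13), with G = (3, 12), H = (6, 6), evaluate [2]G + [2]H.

First 2G:
Repeated addition: build up to 2G.
2G: tangent at (3, 12): λ = (3·3² + 5)/(2·12) ≡ 6/11. 11⁻¹ ≡ 6 (mod 13) since 11·6 = 66 ≡ 1, so λ ≡ 6·6 ≡ 10.
  x = λ² - 3 - 3 = 100 - 6 ≡ 3; y = λ·(3 - 3) - 12 ≡ 1. → (3, 1)
2G = (3, 1).
Next 2H:
Repeated addition: build up to 2H.
2H: tangent at (6, 6): λ = (3·6² + 5)/(2·6) ≡ 9/12. 12⁻¹ ≡ 12 (mod 13) since 12·12 = 144 ≡ 1, so λ ≡ 9·12 ≡ 4.
  x = λ² - 6 - 6 = 16 - 12 ≡ 4; y = λ·(6 - 4) - 6 ≡ 2. → (4, 2)
2H = (4, 2).
Finally 2G + 2H:
(3, 1) + (4, 2). λ = (2 - 1)/(4 - 3) ≡ 1/1 mod 13. 1⁻¹ ≡ 1 (mod 13) since 1·1 = 1 ≡ 1, so λ ≡ 1.
  x = λ² - 3 - 4 = 1 - 7 ≡ 7; y = λ·(3 - 7) - 1 ≡ 8. → (7, 8)

(7, 8)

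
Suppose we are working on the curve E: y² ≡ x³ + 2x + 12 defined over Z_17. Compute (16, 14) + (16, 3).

O

The two points share x = 16 and their y-coordinates satisfy 14 + 3 ≡ 0 (mod 17), so they are inverses. Their sum is 𝒪.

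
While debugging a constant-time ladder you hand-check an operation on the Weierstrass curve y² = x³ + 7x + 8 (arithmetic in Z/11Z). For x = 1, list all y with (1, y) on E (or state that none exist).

4, 7

x³ + 7x + 8 = 16 ≡ 5 (mod 11).
Square roots of 5 mod 11: 4 and 7 (since 4² = 16 ≡ 5).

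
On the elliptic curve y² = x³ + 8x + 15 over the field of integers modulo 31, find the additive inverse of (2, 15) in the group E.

(2, 16)

-(2, 15) = (2, -15 mod 31) = (2, 16).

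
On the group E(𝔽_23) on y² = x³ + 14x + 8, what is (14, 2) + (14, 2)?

(19, 16)

tangent at (14, 2): λ = (3·14² + 14)/(2·2) ≡ 4/4. 4⁻¹ ≡ 6 (mod 23), so λ ≡ 4·6 ≡ 1.
  x = λ² - 14 - 14 = 1 - 28 ≡ 19; y = λ·(14 - 19) - 2 ≡ 16. → (19, 16)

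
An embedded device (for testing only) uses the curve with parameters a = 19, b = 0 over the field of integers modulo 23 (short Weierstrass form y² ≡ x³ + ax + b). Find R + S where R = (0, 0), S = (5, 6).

(13, 12)

(0, 0) + (5, 6). λ = (6 - 0)/(5 - 0) ≡ 6/5 mod 23. 5⁻¹ ≡ 14 (mod 23), so λ ≡ 15.
  x = λ² - 0 - 5 = 225 - 5 ≡ 13; y = λ·(0 - 13) - 0 ≡ 12. → (13, 12)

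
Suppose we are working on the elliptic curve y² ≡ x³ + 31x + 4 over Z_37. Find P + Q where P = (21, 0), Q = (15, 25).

(21, 0) + (15, 25). λ = (25 - 0)/(15 - 21) ≡ 25/31 mod 37. 31⁻¹ ≡ 6 (mod 37) since 31·6 = 186 ≡ 1, so λ ≡ 2.
  x = λ² - 21 - 15 = 4 - 36 ≡ 5; y = λ·(21 - 5) - 0 ≡ 32. → (5, 32)

(5, 32)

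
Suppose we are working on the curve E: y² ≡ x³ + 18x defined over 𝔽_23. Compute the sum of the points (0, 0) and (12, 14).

(0, 0) + (12, 14). λ = (14 - 0)/(12 - 0) ≡ 14/12 mod 23. 12⁻¹ ≡ 2 (mod 23), so λ ≡ 5.
  x = λ² - 0 - 12 = 25 - 12 ≡ 13; y = λ·(0 - 13) - 0 ≡ 4. → (13, 4)

(13, 4)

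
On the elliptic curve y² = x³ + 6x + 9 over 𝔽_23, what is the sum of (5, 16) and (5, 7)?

O

The two points share x = 5 and their y-coordinates satisfy 16 + 7 ≡ 0 (mod 23), so they are inverses. Their sum is the point at infinity.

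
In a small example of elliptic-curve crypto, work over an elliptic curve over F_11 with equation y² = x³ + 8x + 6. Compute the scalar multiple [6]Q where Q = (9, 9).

Repeated addition: build up to 6Q.
2Q: tangent at (9, 9): λ = (3·9² + 8)/(2·9) ≡ 9/7. 7⁻¹ ≡ 8 (mod 11), so λ ≡ 9·8 ≡ 6.
  x = λ² - 9 - 9 = 36 - 18 ≡ 7; y = λ·(9 - 7) - 9 ≡ 3. → (7, 3)
3Q: (7, 3) + (9, 9). λ = (9 - 3)/(9 - 7) ≡ 6/2 mod 11. 2⁻¹ ≡ 6 (mod 11), so λ ≡ 3.
  x = λ² - 7 - 9 = 9 - 16 ≡ 4; y = λ·(7 - 4) - 3 ≡ 6. → (4, 6)
4Q: (4, 6) + (9, 9). λ = (9 - 6)/(9 - 4) ≡ 3/5 mod 11. 5⁻¹ ≡ 9 (mod 11), so λ ≡ 5.
  x = λ² - 4 - 9 = 25 - 13 ≡ 1; y = λ·(4 - 1) - 6 ≡ 9. → (1, 9)
5Q: (1, 9) + (9, 9). λ = (9 - 9)/(9 - 1) ≡ 0/8 mod 11. 8⁻¹ ≡ 7 (mod 11), so λ ≡ 0.
  x = λ² - 1 - 9 = 0 - 10 ≡ 1; y = λ·(1 - 1) - 9 ≡ 2. → (1, 2)
6Q: (1, 2) + (9, 9). λ = (9 - 2)/(9 - 1) ≡ 7/8 mod 11. 8⁻¹ ≡ 7 (mod 11), so λ ≡ 5.
  x = λ² - 1 - 9 = 25 - 10 ≡ 4; y = λ·(1 - 4) - 2 ≡ 5. → (4, 5)

(4, 5)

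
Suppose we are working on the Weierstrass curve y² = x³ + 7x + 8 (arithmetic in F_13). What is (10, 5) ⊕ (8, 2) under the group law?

(7, 6)

(10, 5) + (8, 2). λ = (2 - 5)/(8 - 10) ≡ 10/11 mod 13. 11⁻¹ ≡ 6 (mod 13), so λ ≡ 8.
  x = λ² - 10 - 8 = 64 - 18 ≡ 7; y = λ·(10 - 7) - 5 ≡ 6. → (7, 6)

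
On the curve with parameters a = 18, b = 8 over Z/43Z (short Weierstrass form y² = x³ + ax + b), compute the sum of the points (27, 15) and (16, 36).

(27, 15) + (16, 36). λ = (36 - 15)/(16 - 27) ≡ 21/32 mod 43. 32⁻¹ ≡ 39 (mod 43), so λ ≡ 2.
  x = λ² - 27 - 16 = 4 - 43 ≡ 4; y = λ·(27 - 4) - 15 ≡ 31. → (4, 31)

(4, 31)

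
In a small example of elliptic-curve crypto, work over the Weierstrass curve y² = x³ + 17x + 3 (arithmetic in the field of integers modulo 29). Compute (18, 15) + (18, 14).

O

The two points share x = 18 and their y-coordinates satisfy 15 + 14 ≡ 0 (mod 29), so they are inverses. Their sum is O.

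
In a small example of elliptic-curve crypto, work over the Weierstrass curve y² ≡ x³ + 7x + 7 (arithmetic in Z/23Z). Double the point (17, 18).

tangent at (17, 18): λ = (3·17² + 7)/(2·18) ≡ 0/13. 13⁻¹ ≡ 16 (mod 23), so λ ≡ 0·16 ≡ 0.
  x = λ² - 17 - 17 = 0 - 34 ≡ 12; y = λ·(17 - 12) - 18 ≡ 5. → (12, 5)

(12, 5)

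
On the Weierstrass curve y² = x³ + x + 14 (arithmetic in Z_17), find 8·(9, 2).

(5, 12)

Write Q = (9, 2).
Repeated addition: build up to 8Q.
2Q: tangent at (9, 2): λ = (3·9² + 1)/(2·2) ≡ 6/4. 4⁻¹ ≡ 13 (mod 17) since 4·13 = 52 ≡ 1, so λ ≡ 6·13 ≡ 10.
  x = λ² - 9 - 9 = 100 - 18 ≡ 14; y = λ·(9 - 14) - 2 ≡ 16. → (14, 16)
3Q: (14, 16) + (9, 2). λ = (2 - 16)/(9 - 14) ≡ 3/12 mod 17. 12⁻¹ ≡ 10 (mod 17), so λ ≡ 13.
  x = λ² - 14 - 9 = 169 - 23 ≡ 10; y = λ·(14 - 10) - 16 ≡ 2. → (10, 2)
4Q: (10, 2) + (9, 2). λ = (2 - 2)/(9 - 10) ≡ 0/16 mod 17. 16⁻¹ ≡ 16 (mod 17) since 16·16 = 256 ≡ 1, so λ ≡ 0.
  x = λ² - 10 - 9 = 0 - 19 ≡ 15; y = λ·(10 - 15) - 2 ≡ 15. → (15, 15)
5Q: (15, 15) + (9, 2). λ = (2 - 15)/(9 - 15) ≡ 4/11 mod 17. 11⁻¹ ≡ 14 (mod 17) since 11·14 = 154 ≡ 1, so λ ≡ 5.
  x = λ² - 15 - 9 = 25 - 24 ≡ 1; y = λ·(15 - 1) - 15 ≡ 4. → (1, 4)
6Q: (1, 4) + (9, 2). λ = (2 - 4)/(9 - 1) ≡ 15/8 mod 17. 8⁻¹ ≡ 15 (mod 17), so λ ≡ 4.
  x = λ² - 1 - 9 = 16 - 10 ≡ 6; y = λ·(1 - 6) - 4 ≡ 10. → (6, 10)
7Q: (6, 10) + (9, 2). λ = (2 - 10)/(9 - 6) ≡ 9/3 mod 17. 3⁻¹ ≡ 6 (mod 17), so λ ≡ 3.
  x = λ² - 6 - 9 = 9 - 15 ≡ 11; y = λ·(6 - 11) - 10 ≡ 9. → (11, 9)
8Q: (11, 9) + (9, 2). λ = (2 - 9)/(9 - 11) ≡ 10/15 mod 17. 15⁻¹ ≡ 8 (mod 17), so λ ≡ 12.
  x = λ² - 11 - 9 = 144 - 20 ≡ 5; y = λ·(11 - 5) - 9 ≡ 12. → (5, 12)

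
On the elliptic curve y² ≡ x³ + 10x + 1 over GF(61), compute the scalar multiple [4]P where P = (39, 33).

(38, 32)

Repeated addition: build up to 4P.
2P: tangent at (39, 33): λ = (3·39² + 10)/(2·33) ≡ 59/5. 5⁻¹ ≡ 49 (mod 61), so λ ≡ 59·49 ≡ 24.
  x = λ² - 39 - 39 = 576 - 78 ≡ 10; y = λ·(39 - 10) - 33 ≡ 53. → (10, 53)
3P: (10, 53) + (39, 33). λ = (33 - 53)/(39 - 10) ≡ 41/29 mod 61. 29⁻¹ ≡ 40 (mod 61), so λ ≡ 54.
  x = λ² - 10 - 39 = 2916 - 49 ≡ 0; y = λ·(10 - 0) - 53 ≡ 60. → (0, 60)
4P: (0, 60) + (39, 33). λ = (33 - 60)/(39 - 0) ≡ 34/39 mod 61. 39⁻¹ ≡ 36 (mod 61) since 39·36 = 1404 ≡ 1, so λ ≡ 4.
  x = λ² - 0 - 39 = 16 - 39 ≡ 38; y = λ·(0 - 38) - 60 ≡ 32. → (38, 32)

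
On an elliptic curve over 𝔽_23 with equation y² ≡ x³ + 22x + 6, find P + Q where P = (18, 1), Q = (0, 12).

(8, 21)

(18, 1) + (0, 12). λ = (12 - 1)/(0 - 18) ≡ 11/5 mod 23. 5⁻¹ ≡ 14 (mod 23) since 5·14 = 70 ≡ 1, so λ ≡ 16.
  x = λ² - 18 - 0 = 256 - 18 ≡ 8; y = λ·(18 - 8) - 1 ≡ 21. → (8, 21)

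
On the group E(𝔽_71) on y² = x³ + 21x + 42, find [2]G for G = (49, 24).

tangent at (49, 24): λ = (3·49² + 21)/(2·24) ≡ 53/48. 48⁻¹ ≡ 37 (mod 71), so λ ≡ 53·37 ≡ 44.
  x = λ² - 49 - 49 = 1936 - 98 ≡ 63; y = λ·(49 - 63) - 24 ≡ 70. → (63, 70)

(63, 70)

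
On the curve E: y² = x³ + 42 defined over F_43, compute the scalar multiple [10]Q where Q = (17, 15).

Repeated addition: build up to 10Q.
2Q: tangent at (17, 15): λ = (3·17² + 0)/(2·15) ≡ 7/30. 30⁻¹ ≡ 33 (mod 43), so λ ≡ 7·33 ≡ 16.
  x = λ² - 17 - 17 = 256 - 34 ≡ 7; y = λ·(17 - 7) - 15 ≡ 16. → (7, 16)
3Q: (7, 16) + (17, 15). λ = (15 - 16)/(17 - 7) ≡ 42/10 mod 43. 10⁻¹ ≡ 13 (mod 43), so λ ≡ 30.
  x = λ² - 7 - 17 = 900 - 24 ≡ 16; y = λ·(7 - 16) - 16 ≡ 15. → (16, 15)
4Q: (16, 15) + (17, 15). λ = (15 - 15)/(17 - 16) ≡ 0/1 mod 43. 1⁻¹ ≡ 1 (mod 43) since 1·1 = 1 ≡ 1, so λ ≡ 0.
  x = λ² - 16 - 17 = 0 - 33 ≡ 10; y = λ·(16 - 10) - 15 ≡ 28. → (10, 28)
5Q: (10, 28) + (17, 15). λ = (15 - 28)/(17 - 10) ≡ 30/7 mod 43. 7⁻¹ ≡ 37 (mod 43) since 7·37 = 259 ≡ 1, so λ ≡ 35.
  x = λ² - 10 - 17 = 1225 - 27 ≡ 37; y = λ·(10 - 37) - 28 ≡ 16. → (37, 16)
6Q: (37, 16) + (17, 15). λ = (15 - 16)/(17 - 37) ≡ 42/23 mod 43. 23⁻¹ ≡ 15 (mod 43), so λ ≡ 28.
  x = λ² - 37 - 17 = 784 - 54 ≡ 42; y = λ·(37 - 42) - 16 ≡ 16. → (42, 16)
7Q: (42, 16) + (17, 15). λ = (15 - 16)/(17 - 42) ≡ 42/18 mod 43. 18⁻¹ ≡ 12 (mod 43), so λ ≡ 31.
  x = λ² - 42 - 17 = 961 - 59 ≡ 42; y = λ·(42 - 42) - 16 ≡ 27. → (42, 27)
8Q: (42, 27) + (17, 15). λ = (15 - 27)/(17 - 42) ≡ 31/18 mod 43. 18⁻¹ ≡ 12 (mod 43) since 18·12 = 216 ≡ 1, so λ ≡ 28.
  x = λ² - 42 - 17 = 784 - 59 ≡ 37; y = λ·(42 - 37) - 27 ≡ 27. → (37, 27)
9Q: (37, 27) + (17, 15). λ = (15 - 27)/(17 - 37) ≡ 31/23 mod 43. 23⁻¹ ≡ 15 (mod 43), so λ ≡ 35.
  x = λ² - 37 - 17 = 1225 - 54 ≡ 10; y = λ·(37 - 10) - 27 ≡ 15. → (10, 15)
10Q: (10, 15) + (17, 15). λ = (15 - 15)/(17 - 10) ≡ 0/7 mod 43. 7⁻¹ ≡ 37 (mod 43) since 7·37 = 259 ≡ 1, so λ ≡ 0.
  x = λ² - 10 - 17 = 0 - 27 ≡ 16; y = λ·(10 - 16) - 15 ≡ 28. → (16, 28)

(16, 28)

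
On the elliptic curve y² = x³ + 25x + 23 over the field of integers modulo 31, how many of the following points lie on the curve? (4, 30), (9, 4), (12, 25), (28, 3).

3

(4, 30): 30² ≡ 1, rhs ≡ 1 → on.
(9, 4): 4² ≡ 16, rhs ≡ 16 → on.
(12, 25): 25² ≡ 5, rhs ≡ 5 → on.
(28, 3): 3² ≡ 9, rhs ≡ 14 → off.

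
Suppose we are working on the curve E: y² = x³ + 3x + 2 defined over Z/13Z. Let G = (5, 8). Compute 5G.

(5, 5)

Double-and-add on 5 = (101)₂. Start with G = (5, 8) for the leading 1-bit.
double: tangent at (5, 8): λ = (3·5² + 3)/(2·8) ≡ 0/3. 3⁻¹ ≡ 9 (mod 13), so λ ≡ 0·9 ≡ 0.
  x = λ² - 5 - 5 = 0 - 10 ≡ 3; y = λ·(5 - 3) - 8 ≡ 5. → (3, 5)
double: tangent at (3, 5): λ = (3·3² + 3)/(2·5) ≡ 4/10. 10⁻¹ ≡ 4 (mod 13) since 10·4 = 40 ≡ 1, so λ ≡ 4·4 ≡ 3.
  x = λ² - 3 - 3 = 9 - 6 ≡ 3; y = λ·(3 - 3) - 5 ≡ 8. → (3, 8)
add G: (3, 8) + (5, 8). λ = (8 - 8)/(5 - 3) ≡ 0/2 mod 13. 2⁻¹ ≡ 7 (mod 13), so λ ≡ 0.
  x = λ² - 3 - 5 = 0 - 8 ≡ 5; y = λ·(3 - 5) - 8 ≡ 5. → (5, 5)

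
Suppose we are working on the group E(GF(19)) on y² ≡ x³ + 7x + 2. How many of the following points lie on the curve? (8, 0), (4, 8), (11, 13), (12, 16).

2

(8, 0): 0² ≡ 0, rhs ≡ 0 → on.
(4, 8): 8² ≡ 7, rhs ≡ 18 → off.
(11, 13): 13² ≡ 17, rhs ≡ 4 → off.
(12, 16): 16² ≡ 9, rhs ≡ 9 → on.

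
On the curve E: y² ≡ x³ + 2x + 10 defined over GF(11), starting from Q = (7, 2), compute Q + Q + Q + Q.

O

Repeated addition: build up to 4Q.
2Q: tangent at (7, 2): λ = (3·7² + 2)/(2·2) ≡ 6/4. 4⁻¹ ≡ 3 (mod 11) since 4·3 = 12 ≡ 1, so λ ≡ 6·3 ≡ 7.
  x = λ² - 7 - 7 = 49 - 14 ≡ 2; y = λ·(7 - 2) - 2 ≡ 0. → (2, 0)
3Q: (2, 0) + (7, 2). λ = (2 - 0)/(7 - 2) ≡ 2/5 mod 11. 5⁻¹ ≡ 9 (mod 11) since 5·9 = 45 ≡ 1, so λ ≡ 7.
  x = λ² - 2 - 7 = 49 - 9 ≡ 7; y = λ·(2 - 7) - 0 ≡ 9. → (7, 9)
4Q: (7, 9) + (7, 2): same x and y₁ ≡ -y₂, so the sum is ∞.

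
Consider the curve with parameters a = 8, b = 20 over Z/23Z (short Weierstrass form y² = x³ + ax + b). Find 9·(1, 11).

(6, 13)

Write Q = (1, 11).
Repeated addition: build up to 9Q.
2Q: tangent at (1, 11): λ = (3·1² + 8)/(2·11) ≡ 11/22. 22⁻¹ ≡ 22 (mod 23), so λ ≡ 11·22 ≡ 12.
  x = λ² - 1 - 1 = 144 - 2 ≡ 4; y = λ·(1 - 4) - 11 ≡ 22. → (4, 22)
3Q: (4, 22) + (1, 11). λ = (11 - 22)/(1 - 4) ≡ 12/20 mod 23. 20⁻¹ ≡ 15 (mod 23) since 20·15 = 300 ≡ 1, so λ ≡ 19.
  x = λ² - 4 - 1 = 361 - 5 ≡ 11; y = λ·(4 - 11) - 22 ≡ 6. → (11, 6)
4Q: (11, 6) + (1, 11). λ = (11 - 6)/(1 - 11) ≡ 5/13 mod 23. 13⁻¹ ≡ 16 (mod 23) since 13·16 = 208 ≡ 1, so λ ≡ 11.
  x = λ² - 11 - 1 = 121 - 12 ≡ 17; y = λ·(11 - 17) - 6 ≡ 20. → (17, 20)
5Q: (17, 20) + (1, 11). λ = (11 - 20)/(1 - 17) ≡ 14/7 mod 23. 7⁻¹ ≡ 10 (mod 23) since 7·10 = 70 ≡ 1, so λ ≡ 2.
  x = λ² - 17 - 1 = 4 - 18 ≡ 9; y = λ·(17 - 9) - 20 ≡ 19. → (9, 19)
6Q: (9, 19) + (1, 11). λ = (11 - 19)/(1 - 9) ≡ 15/15 mod 23. 15⁻¹ ≡ 20 (mod 23) since 15·20 = 300 ≡ 1, so λ ≡ 1.
  x = λ² - 9 - 1 = 1 - 10 ≡ 14; y = λ·(9 - 14) - 19 ≡ 22. → (14, 22)
7Q: (14, 22) + (1, 11). λ = (11 - 22)/(1 - 14) ≡ 12/10 mod 23. 10⁻¹ ≡ 7 (mod 23), so λ ≡ 15.
  x = λ² - 14 - 1 = 225 - 15 ≡ 3; y = λ·(14 - 3) - 22 ≡ 5. → (3, 5)
8Q: (3, 5) + (1, 11). λ = (11 - 5)/(1 - 3) ≡ 6/21 mod 23. 21⁻¹ ≡ 11 (mod 23) since 21·11 = 231 ≡ 1, so λ ≡ 20.
  x = λ² - 3 - 1 = 400 - 4 ≡ 5; y = λ·(3 - 5) - 5 ≡ 1. → (5, 1)
9Q: (5, 1) + (1, 11). λ = (11 - 1)/(1 - 5) ≡ 10/19 mod 23. 19⁻¹ ≡ 17 (mod 23) since 19·17 = 323 ≡ 1, so λ ≡ 9.
  x = λ² - 5 - 1 = 81 - 6 ≡ 6; y = λ·(5 - 6) - 1 ≡ 13. → (6, 13)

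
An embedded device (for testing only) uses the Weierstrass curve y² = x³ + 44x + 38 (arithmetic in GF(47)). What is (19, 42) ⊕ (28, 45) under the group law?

(19, 42) + (28, 45). λ = (45 - 42)/(28 - 19) ≡ 3/9 mod 47. 9⁻¹ ≡ 21 (mod 47), so λ ≡ 16.
  x = λ² - 19 - 28 = 256 - 47 ≡ 21; y = λ·(19 - 21) - 42 ≡ 20. → (21, 20)

(21, 20)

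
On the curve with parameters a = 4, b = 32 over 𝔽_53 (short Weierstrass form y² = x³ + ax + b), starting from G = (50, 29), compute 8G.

Repeated addition: build up to 8G.
2G: tangent at (50, 29): λ = (3·50² + 4)/(2·29) ≡ 31/5. 5⁻¹ ≡ 32 (mod 53), so λ ≡ 31·32 ≡ 38.
  x = λ² - 50 - 50 = 1444 - 100 ≡ 19; y = λ·(50 - 19) - 29 ≡ 36. → (19, 36)
3G: (19, 36) + (50, 29). λ = (29 - 36)/(50 - 19) ≡ 46/31 mod 53. 31⁻¹ ≡ 12 (mod 53), so λ ≡ 22.
  x = λ² - 19 - 50 = 484 - 69 ≡ 44; y = λ·(19 - 44) - 36 ≡ 50. → (44, 50)
4G: (44, 50) + (50, 29). λ = (29 - 50)/(50 - 44) ≡ 32/6 mod 53. 6⁻¹ ≡ 9 (mod 53) since 6·9 = 54 ≡ 1, so λ ≡ 23.
  x = λ² - 44 - 50 = 529 - 94 ≡ 11; y = λ·(44 - 11) - 50 ≡ 20. → (11, 20)
5G: (11, 20) + (50, 29). λ = (29 - 20)/(50 - 11) ≡ 9/39 mod 53. 39⁻¹ ≡ 34 (mod 53), so λ ≡ 41.
  x = λ² - 11 - 50 = 1681 - 61 ≡ 30; y = λ·(11 - 30) - 20 ≡ 49. → (30, 49)
6G: (30, 49) + (50, 29). λ = (29 - 49)/(50 - 30) ≡ 33/20 mod 53. 20⁻¹ ≡ 8 (mod 53), so λ ≡ 52.
  x = λ² - 30 - 50 = 2704 - 80 ≡ 27; y = λ·(30 - 27) - 49 ≡ 1. → (27, 1)
7G: (27, 1) + (50, 29). λ = (29 - 1)/(50 - 27) ≡ 28/23 mod 53. 23⁻¹ ≡ 30 (mod 53), so λ ≡ 45.
  x = λ² - 27 - 50 = 2025 - 77 ≡ 40; y = λ·(27 - 40) - 1 ≡ 50. → (40, 50)
8G: (40, 50) + (50, 29). λ = (29 - 50)/(50 - 40) ≡ 32/10 mod 53. 10⁻¹ ≡ 16 (mod 53) since 10·16 = 160 ≡ 1, so λ ≡ 35.
  x = λ² - 40 - 50 = 1225 - 90 ≡ 22; y = λ·(40 - 22) - 50 ≡ 50. → (22, 50)

(22, 50)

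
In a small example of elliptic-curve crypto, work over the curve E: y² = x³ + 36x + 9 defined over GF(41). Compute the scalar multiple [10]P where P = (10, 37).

Repeated addition: build up to 10P.
2P: tangent at (10, 37): λ = (3·10² + 36)/(2·37) ≡ 8/33. 33⁻¹ ≡ 5 (mod 41) since 33·5 = 165 ≡ 1, so λ ≡ 8·5 ≡ 40.
  x = λ² - 10 - 10 = 1600 - 20 ≡ 22; y = λ·(10 - 22) - 37 ≡ 16. → (22, 16)
3P: (22, 16) + (10, 37). λ = (37 - 16)/(10 - 22) ≡ 21/29 mod 41. 29⁻¹ ≡ 17 (mod 41), so λ ≡ 29.
  x = λ² - 22 - 10 = 841 - 32 ≡ 30; y = λ·(22 - 30) - 16 ≡ 39. → (30, 39)
4P: (30, 39) + (10, 37). λ = (37 - 39)/(10 - 30) ≡ 39/21 mod 41. 21⁻¹ ≡ 2 (mod 41), so λ ≡ 37.
  x = λ² - 30 - 10 = 1369 - 40 ≡ 17; y = λ·(30 - 17) - 39 ≡ 32. → (17, 32)
5P: (17, 32) + (10, 37). λ = (37 - 32)/(10 - 17) ≡ 5/34 mod 41. 34⁻¹ ≡ 35 (mod 41), so λ ≡ 11.
  x = λ² - 17 - 10 = 121 - 27 ≡ 12; y = λ·(17 - 12) - 32 ≡ 23. → (12, 23)
6P: (12, 23) + (10, 37). λ = (37 - 23)/(10 - 12) ≡ 14/39 mod 41. 39⁻¹ ≡ 20 (mod 41), so λ ≡ 34.
  x = λ² - 12 - 10 = 1156 - 22 ≡ 27; y = λ·(12 - 27) - 23 ≡ 0. → (27, 0)
7P: (27, 0) + (10, 37). λ = (37 - 0)/(10 - 27) ≡ 37/24 mod 41. 24⁻¹ ≡ 12 (mod 41), so λ ≡ 34.
  x = λ² - 27 - 10 = 1156 - 37 ≡ 12; y = λ·(27 - 12) - 0 ≡ 18. → (12, 18)
8P: (12, 18) + (10, 37). λ = (37 - 18)/(10 - 12) ≡ 19/39 mod 41. 39⁻¹ ≡ 20 (mod 41) since 39·20 = 780 ≡ 1, so λ ≡ 11.
  x = λ² - 12 - 10 = 121 - 22 ≡ 17; y = λ·(12 - 17) - 18 ≡ 9. → (17, 9)
9P: (17, 9) + (10, 37). λ = (37 - 9)/(10 - 17) ≡ 28/34 mod 41. 34⁻¹ ≡ 35 (mod 41), so λ ≡ 37.
  x = λ² - 17 - 10 = 1369 - 27 ≡ 30; y = λ·(17 - 30) - 9 ≡ 2. → (30, 2)
10P: (30, 2) + (10, 37). λ = (37 - 2)/(10 - 30) ≡ 35/21 mod 41. 21⁻¹ ≡ 2 (mod 41), so λ ≡ 29.
  x = λ² - 30 - 10 = 841 - 40 ≡ 22; y = λ·(30 - 22) - 2 ≡ 25. → (22, 25)

(22, 25)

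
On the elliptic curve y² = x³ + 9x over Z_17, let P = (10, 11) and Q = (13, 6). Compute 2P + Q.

O

First 2P:
Repeated addition: build up to 2P.
2P: tangent at (10, 11): λ = (3·10² + 9)/(2·11) ≡ 3/5. 5⁻¹ ≡ 7 (mod 17) since 5·7 = 35 ≡ 1, so λ ≡ 3·7 ≡ 4.
  x = λ² - 10 - 10 = 16 - 20 ≡ 13; y = λ·(10 - 13) - 11 ≡ 11. → (13, 11)
2P = (13, 11).
Finally 2P + Q:
(13, 11) + (13, 6): same x and y₁ ≡ -y₂, so the sum is the point at infinity.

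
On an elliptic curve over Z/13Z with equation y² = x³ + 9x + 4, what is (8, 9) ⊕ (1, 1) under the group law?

(0, 2)

(8, 9) + (1, 1). λ = (1 - 9)/(1 - 8) ≡ 5/6 mod 13. 6⁻¹ ≡ 11 (mod 13), so λ ≡ 3.
  x = λ² - 8 - 1 = 9 - 9 ≡ 0; y = λ·(8 - 0) - 9 ≡ 2. → (0, 2)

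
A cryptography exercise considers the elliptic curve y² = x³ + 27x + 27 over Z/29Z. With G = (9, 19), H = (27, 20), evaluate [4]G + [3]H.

(28, 17)

First 4G:
Double-and-add on 4 = (100)₂. Start with G = (9, 19) for the leading 1-bit.
double: tangent at (9, 19): λ = (3·9² + 27)/(2·19) ≡ 9/9. 9⁻¹ ≡ 13 (mod 29) since 9·13 = 117 ≡ 1, so λ ≡ 9·13 ≡ 1.
  x = λ² - 9 - 9 = 1 - 18 ≡ 12; y = λ·(9 - 12) - 19 ≡ 7. → (12, 7)
double: tangent at (12, 7): λ = (3·12² + 27)/(2·7) ≡ 24/14. 14⁻¹ ≡ 27 (mod 29), so λ ≡ 24·27 ≡ 10.
  x = λ² - 12 - 12 = 100 - 24 ≡ 18; y = λ·(12 - 18) - 7 ≡ 20. → (18, 20)
4G = (18, 20).
Next 3H:
Repeated addition: build up to 3H.
2H: tangent at (27, 20): λ = (3·27² + 27)/(2·20) ≡ 10/11. 11⁻¹ ≡ 8 (mod 29) since 11·8 = 88 ≡ 1, so λ ≡ 10·8 ≡ 22.
  x = λ² - 27 - 27 = 484 - 54 ≡ 24; y = λ·(27 - 24) - 20 ≡ 17. → (24, 17)
3H: (24, 17) + (27, 20). λ = (20 - 17)/(27 - 24) ≡ 3/3 mod 29. 3⁻¹ ≡ 10 (mod 29) since 3·10 = 30 ≡ 1, so λ ≡ 1.
  x = λ² - 24 - 27 = 1 - 51 ≡ 8; y = λ·(24 - 8) - 17 ≡ 28. → (8, 28)
3H = (8, 28).
Finally 4G + 3H:
(18, 20) + (8, 28). λ = (28 - 20)/(8 - 18) ≡ 8/19 mod 29. 19⁻¹ ≡ 26 (mod 29), so λ ≡ 5.
  x = λ² - 18 - 8 = 25 - 26 ≡ 28; y = λ·(18 - 28) - 20 ≡ 17. → (28, 17)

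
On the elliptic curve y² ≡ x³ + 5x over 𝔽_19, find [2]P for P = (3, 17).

tangent at (3, 17): λ = (3·3² + 5)/(2·17) ≡ 13/15. 15⁻¹ ≡ 14 (mod 19) since 15·14 = 210 ≡ 1, so λ ≡ 13·14 ≡ 11.
  x = λ² - 3 - 3 = 121 - 6 ≡ 1; y = λ·(3 - 1) - 17 ≡ 5. → (1, 5)

(1, 5)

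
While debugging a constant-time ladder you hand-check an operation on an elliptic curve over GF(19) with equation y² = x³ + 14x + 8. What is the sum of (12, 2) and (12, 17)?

O

The two points share x = 12 and their y-coordinates satisfy 2 + 17 ≡ 0 (mod 19), so they are inverses. Their sum is 𝒪.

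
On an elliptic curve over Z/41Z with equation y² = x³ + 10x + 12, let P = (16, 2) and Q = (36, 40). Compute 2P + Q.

First 2P:
Repeated addition: build up to 2P.
2P: tangent at (16, 2): λ = (3·16² + 10)/(2·2) ≡ 40/4. 4⁻¹ ≡ 31 (mod 41) since 4·31 = 124 ≡ 1, so λ ≡ 40·31 ≡ 10.
  x = λ² - 16 - 16 = 100 - 32 ≡ 27; y = λ·(16 - 27) - 2 ≡ 11. → (27, 11)
2P = (27, 11).
Finally 2P + Q:
(27, 11) + (36, 40). λ = (40 - 11)/(36 - 27) ≡ 29/9 mod 41. 9⁻¹ ≡ 32 (mod 41), so λ ≡ 26.
  x = λ² - 27 - 36 = 676 - 63 ≡ 39; y = λ·(27 - 39) - 11 ≡ 5. → (39, 5)

(39, 5)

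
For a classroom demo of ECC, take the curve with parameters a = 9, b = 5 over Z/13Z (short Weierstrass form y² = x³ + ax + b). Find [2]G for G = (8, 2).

tangent at (8, 2): λ = (3·8² + 9)/(2·2) ≡ 6/4. 4⁻¹ ≡ 10 (mod 13) since 4·10 = 40 ≡ 1, so λ ≡ 6·10 ≡ 8.
  x = λ² - 8 - 8 = 64 - 16 ≡ 9; y = λ·(8 - 9) - 2 ≡ 3. → (9, 3)

(9, 3)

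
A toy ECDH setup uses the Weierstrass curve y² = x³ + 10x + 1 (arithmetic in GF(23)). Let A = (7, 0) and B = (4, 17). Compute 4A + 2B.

(16, 18)

First 4A:
Double-and-add on 4 = (100)₂. Start with A = (7, 0) for the leading 1-bit.
double: (7, 0) + (7, 0): same x and y₁ ≡ -y₂, so the sum is 𝒪.
double: 𝒪 + 𝒪 = 𝒪 (identity).
4A = 𝒪.
Next 2B:
Repeated addition: build up to 2B.
2B: tangent at (4, 17): λ = (3·4² + 10)/(2·17) ≡ 12/11. 11⁻¹ ≡ 21 (mod 23) since 11·21 = 231 ≡ 1, so λ ≡ 12·21 ≡ 22.
  x = λ² - 4 - 4 = 484 - 8 ≡ 16; y = λ·(4 - 16) - 17 ≡ 18. → (16, 18)
2B = (16, 18).
Finally 4A + 2B:
𝒪 + (16, 18) = (16, 18) (identity).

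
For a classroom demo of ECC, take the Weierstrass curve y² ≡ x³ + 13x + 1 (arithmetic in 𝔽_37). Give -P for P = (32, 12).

(32, 25)

-(32, 12) = (32, -12 mod 37) = (32, 25).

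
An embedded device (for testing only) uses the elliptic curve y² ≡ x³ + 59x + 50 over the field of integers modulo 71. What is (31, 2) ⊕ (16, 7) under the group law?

(31, 2) + (16, 7). λ = (7 - 2)/(16 - 31) ≡ 5/56 mod 71. 56⁻¹ ≡ 52 (mod 71), so λ ≡ 47.
  x = λ² - 31 - 16 = 2209 - 47 ≡ 32; y = λ·(31 - 32) - 2 ≡ 22. → (32, 22)

(32, 22)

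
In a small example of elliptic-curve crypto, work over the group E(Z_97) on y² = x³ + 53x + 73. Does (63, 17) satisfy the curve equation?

yes

y² = 17² ≡ 95; x³ + 53x + 73 = 253459 ≡ 95 (mod 97). 95 = 95.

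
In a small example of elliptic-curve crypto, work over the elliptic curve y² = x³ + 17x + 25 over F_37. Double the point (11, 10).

(6, 11)

tangent at (11, 10): λ = (3·11² + 17)/(2·10) ≡ 10/20. 20⁻¹ ≡ 13 (mod 37), so λ ≡ 10·13 ≡ 19.
  x = λ² - 11 - 11 = 361 - 22 ≡ 6; y = λ·(11 - 6) - 10 ≡ 11. → (6, 11)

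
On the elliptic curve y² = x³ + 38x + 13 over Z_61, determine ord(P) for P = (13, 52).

2P: tangent at (13, 52): λ = (3·13² + 38)/(2·52) ≡ 57/43. 43⁻¹ ≡ 44 (mod 61) since 43·44 = 1892 ≡ 1, so λ ≡ 57·44 ≡ 7.
  x = λ² - 13 - 13 = 49 - 26 ≡ 23; y = λ·(13 - 23) - 52 ≡ 0. → (23, 0)
3P: (23, 0) + (13, 52). λ = (52 - 0)/(13 - 23) ≡ 52/51 mod 61. 51⁻¹ ≡ 6 (mod 61) since 51·6 = 306 ≡ 1, so λ ≡ 7.
  x = λ² - 23 - 13 = 49 - 36 ≡ 13; y = λ·(23 - 13) - 0 ≡ 9. → (13, 9)
4P: (13, 9) + (13, 52): same x and y₁ ≡ -y₂, so the sum is the point at infinity.
4P = the point at infinity, so the order is 4.

4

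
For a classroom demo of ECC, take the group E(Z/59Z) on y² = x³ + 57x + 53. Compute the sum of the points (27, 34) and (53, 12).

(27, 34) + (53, 12). λ = (12 - 34)/(53 - 27) ≡ 37/26 mod 59. 26⁻¹ ≡ 25 (mod 59), so λ ≡ 40.
  x = λ² - 27 - 53 = 1600 - 80 ≡ 45; y = λ·(27 - 45) - 34 ≡ 13. → (45, 13)

(45, 13)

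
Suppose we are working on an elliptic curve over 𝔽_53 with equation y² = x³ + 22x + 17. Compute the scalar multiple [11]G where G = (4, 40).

Double-and-add on 11 = (1011)₂. Start with G = (4, 40) for the leading 1-bit.
double: tangent at (4, 40): λ = (3·4² + 22)/(2·40) ≡ 17/27. 27⁻¹ ≡ 2 (mod 53), so λ ≡ 17·2 ≡ 34.
  x = λ² - 4 - 4 = 1156 - 8 ≡ 35; y = λ·(4 - 35) - 40 ≡ 19. → (35, 19)
double: tangent at (35, 19): λ = (3·35² + 22)/(2·19) ≡ 40/38. 38⁻¹ ≡ 7 (mod 53), so λ ≡ 40·7 ≡ 15.
  x = λ² - 35 - 35 = 225 - 70 ≡ 49; y = λ·(35 - 49) - 19 ≡ 36. → (49, 36)
add G: (49, 36) + (4, 40). λ = (40 - 36)/(4 - 49) ≡ 4/8 mod 53. 8⁻¹ ≡ 20 (mod 53), so λ ≡ 27.
  x = λ² - 49 - 4 = 729 - 53 ≡ 40; y = λ·(49 - 40) - 36 ≡ 48. → (40, 48)
double: tangent at (40, 48): λ = (3·40² + 22)/(2·48) ≡ 52/43. 43⁻¹ ≡ 37 (mod 53), so λ ≡ 52·37 ≡ 16.
  x = λ² - 40 - 40 = 256 - 80 ≡ 17; y = λ·(40 - 17) - 48 ≡ 2. → (17, 2)
add G: (17, 2) + (4, 40). λ = (40 - 2)/(4 - 17) ≡ 38/40 mod 53. 40⁻¹ ≡ 4 (mod 53) since 40·4 = 160 ≡ 1, so λ ≡ 46.
  x = λ² - 17 - 4 = 2116 - 21 ≡ 28; y = λ·(17 - 28) - 2 ≡ 22. → (28, 22)

(28, 22)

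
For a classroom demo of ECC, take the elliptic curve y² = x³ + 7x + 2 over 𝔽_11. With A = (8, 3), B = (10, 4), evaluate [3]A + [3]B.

(10, 4)

First 3A:
Repeated addition: build up to 3A.
2A: tangent at (8, 3): λ = (3·8² + 7)/(2·3) ≡ 1/6. 6⁻¹ ≡ 2 (mod 11), so λ ≡ 1·2 ≡ 2.
  x = λ² - 8 - 8 = 4 - 16 ≡ 10; y = λ·(8 - 10) - 3 ≡ 4. → (10, 4)
3A: (10, 4) + (8, 3). λ = (3 - 4)/(8 - 10) ≡ 10/9 mod 11. 9⁻¹ ≡ 5 (mod 11), so λ ≡ 6.
  x = λ² - 10 - 8 = 36 - 18 ≡ 7; y = λ·(10 - 7) - 4 ≡ 3. → (7, 3)
3A = (7, 3).
Next 3B:
Repeated addition: build up to 3B.
2B: tangent at (10, 4): λ = (3·10² + 7)/(2·4) ≡ 10/8. 8⁻¹ ≡ 7 (mod 11), so λ ≡ 10·7 ≡ 4.
  x = λ² - 10 - 10 = 16 - 20 ≡ 7; y = λ·(10 - 7) - 4 ≡ 8. → (7, 8)
3B: (7, 8) + (10, 4). λ = (4 - 8)/(10 - 7) ≡ 7/3 mod 11. 3⁻¹ ≡ 4 (mod 11), so λ ≡ 6.
  x = λ² - 7 - 10 = 36 - 17 ≡ 8; y = λ·(7 - 8) - 8 ≡ 8. → (8, 8)
3B = (8, 8).
Finally 3A + 3B:
(7, 3) + (8, 8). λ = (8 - 3)/(8 - 7) ≡ 5/1 mod 11. 1⁻¹ ≡ 1 (mod 11) since 1·1 = 1 ≡ 1, so λ ≡ 5.
  x = λ² - 7 - 8 = 25 - 15 ≡ 10; y = λ·(7 - 10) - 3 ≡ 4. → (10, 4)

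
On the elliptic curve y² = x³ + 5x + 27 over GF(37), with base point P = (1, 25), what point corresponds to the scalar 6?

(32, 5)

Double-and-add on 6 = (110)₂. Start with P = (1, 25) for the leading 1-bit.
double: tangent at (1, 25): λ = (3·1² + 5)/(2·25) ≡ 8/13. 13⁻¹ ≡ 20 (mod 37) since 13·20 = 260 ≡ 1, so λ ≡ 8·20 ≡ 12.
  x = λ² - 1 - 1 = 144 - 2 ≡ 31; y = λ·(1 - 31) - 25 ≡ 22. → (31, 22)
add P: (31, 22) + (1, 25). λ = (25 - 22)/(1 - 31) ≡ 3/7 mod 37. 7⁻¹ ≡ 16 (mod 37) since 7·16 = 112 ≡ 1, so λ ≡ 11.
  x = λ² - 31 - 1 = 121 - 32 ≡ 15; y = λ·(31 - 15) - 22 ≡ 6. → (15, 6)
double: tangent at (15, 6): λ = (3·15² + 5)/(2·6) ≡ 14/12. 12⁻¹ ≡ 34 (mod 37), so λ ≡ 14·34 ≡ 32.
  x = λ² - 15 - 15 = 1024 - 30 ≡ 32; y = λ·(15 - 32) - 6 ≡ 5. → (32, 5)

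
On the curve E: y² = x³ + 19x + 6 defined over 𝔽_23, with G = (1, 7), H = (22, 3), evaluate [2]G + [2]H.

(18, 19)

First 2G:
Repeated addition: build up to 2G.
2G: tangent at (1, 7): λ = (3·1² + 19)/(2·7) ≡ 22/14. 14⁻¹ ≡ 5 (mod 23), so λ ≡ 22·5 ≡ 18.
  x = λ² - 1 - 1 = 324 - 2 ≡ 0; y = λ·(1 - 0) - 7 ≡ 11. → (0, 11)
2G = (0, 11).
Next 2H:
Repeated addition: build up to 2H.
2H: tangent at (22, 3): λ = (3·22² + 19)/(2·3) ≡ 22/6. 6⁻¹ ≡ 4 (mod 23) since 6·4 = 24 ≡ 1, so λ ≡ 22·4 ≡ 19.
  x = λ² - 22 - 22 = 361 - 44 ≡ 18; y = λ·(22 - 18) - 3 ≡ 4. → (18, 4)
2H = (18, 4).
Finally 2G + 2H:
(0, 11) + (18, 4). λ = (4 - 11)/(18 - 0) ≡ 16/18 mod 23. 18⁻¹ ≡ 9 (mod 23), so λ ≡ 6.
  x = λ² - 0 - 18 = 36 - 18 ≡ 18; y = λ·(0 - 18) - 11 ≡ 19. → (18, 19)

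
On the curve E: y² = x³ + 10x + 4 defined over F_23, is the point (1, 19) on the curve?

y² = 19² ≡ 16; x³ + 10x + 4 = 15 ≡ 15 (mod 23). 16 ≠ 15.

no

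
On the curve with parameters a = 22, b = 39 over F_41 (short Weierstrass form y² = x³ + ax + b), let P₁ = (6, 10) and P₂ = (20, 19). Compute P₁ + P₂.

(6, 31)

(6, 10) + (20, 19). λ = (19 - 10)/(20 - 6) ≡ 9/14 mod 41. 14⁻¹ ≡ 3 (mod 41), so λ ≡ 27.
  x = λ² - 6 - 20 = 729 - 26 ≡ 6; y = λ·(6 - 6) - 10 ≡ 31. → (6, 31)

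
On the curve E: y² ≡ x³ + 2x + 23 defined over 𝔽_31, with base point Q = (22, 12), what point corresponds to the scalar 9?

Double-and-add on 9 = (1001)₂. Start with Q = (22, 12) for the leading 1-bit.
double: tangent at (22, 12): λ = (3·22² + 2)/(2·12) ≡ 28/24. 24⁻¹ ≡ 22 (mod 31), so λ ≡ 28·22 ≡ 27.
  x = λ² - 22 - 22 = 729 - 44 ≡ 3; y = λ·(22 - 3) - 12 ≡ 5. → (3, 5)
double: tangent at (3, 5): λ = (3·3² + 2)/(2·5) ≡ 29/10. 10⁻¹ ≡ 28 (mod 31) since 10·28 = 280 ≡ 1, so λ ≡ 29·28 ≡ 6.
  x = λ² - 3 - 3 = 36 - 6 ≡ 30; y = λ·(3 - 30) - 5 ≡ 19. → (30, 19)
double: tangent at (30, 19): λ = (3·30² + 2)/(2·19) ≡ 5/7. 7⁻¹ ≡ 9 (mod 31), so λ ≡ 5·9 ≡ 14.
  x = λ² - 30 - 30 = 196 - 60 ≡ 12; y = λ·(30 - 12) - 19 ≡ 16. → (12, 16)
add Q: (12, 16) + (22, 12). λ = (12 - 16)/(22 - 12) ≡ 27/10 mod 31. 10⁻¹ ≡ 28 (mod 31) since 10·28 = 280 ≡ 1, so λ ≡ 12.
  x = λ² - 12 - 22 = 144 - 34 ≡ 17; y = λ·(12 - 17) - 16 ≡ 17. → (17, 17)

(17, 17)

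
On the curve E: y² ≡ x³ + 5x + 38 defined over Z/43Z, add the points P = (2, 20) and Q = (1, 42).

(8, 26)

(2, 20) + (1, 42). λ = (42 - 20)/(1 - 2) ≡ 22/42 mod 43. 42⁻¹ ≡ 42 (mod 43), so λ ≡ 21.
  x = λ² - 2 - 1 = 441 - 3 ≡ 8; y = λ·(2 - 8) - 20 ≡ 26. → (8, 26)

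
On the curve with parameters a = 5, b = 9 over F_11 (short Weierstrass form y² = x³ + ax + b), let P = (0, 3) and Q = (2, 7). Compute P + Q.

(2, 4)

(0, 3) + (2, 7). λ = (7 - 3)/(2 - 0) ≡ 4/2 mod 11. 2⁻¹ ≡ 6 (mod 11), so λ ≡ 2.
  x = λ² - 0 - 2 = 4 - 2 ≡ 2; y = λ·(0 - 2) - 3 ≡ 4. → (2, 4)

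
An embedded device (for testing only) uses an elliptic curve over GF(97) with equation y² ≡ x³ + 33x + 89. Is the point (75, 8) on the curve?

y² = 8² ≡ 64; x³ + 33x + 89 = 424439 ≡ 64 (mod 97). 64 = 64.

yes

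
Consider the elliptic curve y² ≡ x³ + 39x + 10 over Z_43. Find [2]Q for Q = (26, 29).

tangent at (26, 29): λ = (3·26² + 39)/(2·29) ≡ 3/15. 15⁻¹ ≡ 23 (mod 43), so λ ≡ 3·23 ≡ 26.
  x = λ² - 26 - 26 = 676 - 52 ≡ 22; y = λ·(26 - 22) - 29 ≡ 32. → (22, 32)

(22, 32)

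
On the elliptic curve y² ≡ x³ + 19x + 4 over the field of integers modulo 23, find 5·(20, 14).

Write Q = (20, 14).
Repeated addition: build up to 5Q.
2Q: tangent at (20, 14): λ = (3·20² + 19)/(2·14) ≡ 0/5. 5⁻¹ ≡ 14 (mod 23), so λ ≡ 0·14 ≡ 0.
  x = λ² - 20 - 20 = 0 - 40 ≡ 6; y = λ·(20 - 6) - 14 ≡ 9. → (6, 9)
3Q: (6, 9) + (20, 14). λ = (14 - 9)/(20 - 6) ≡ 5/14 mod 23. 14⁻¹ ≡ 5 (mod 23), so λ ≡ 2.
  x = λ² - 6 - 20 = 4 - 26 ≡ 1; y = λ·(6 - 1) - 9 ≡ 1. → (1, 1)
4Q: (1, 1) + (20, 14). λ = (14 - 1)/(20 - 1) ≡ 13/19 mod 23. 19⁻¹ ≡ 17 (mod 23) since 19·17 = 323 ≡ 1, so λ ≡ 14.
  x = λ² - 1 - 20 = 196 - 21 ≡ 14; y = λ·(1 - 14) - 1 ≡ 1. → (14, 1)
5Q: (14, 1) + (20, 14). λ = (14 - 1)/(20 - 14) ≡ 13/6 mod 23. 6⁻¹ ≡ 4 (mod 23) since 6·4 = 24 ≡ 1, so λ ≡ 6.
  x = λ² - 14 - 20 = 36 - 34 ≡ 2; y = λ·(14 - 2) - 1 ≡ 2. → (2, 2)

(2, 2)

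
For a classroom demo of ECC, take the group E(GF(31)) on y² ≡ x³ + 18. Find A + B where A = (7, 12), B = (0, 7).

(3, 13)

(7, 12) + (0, 7). λ = (7 - 12)/(0 - 7) ≡ 26/24 mod 31. 24⁻¹ ≡ 22 (mod 31), so λ ≡ 14.
  x = λ² - 7 - 0 = 196 - 7 ≡ 3; y = λ·(7 - 3) - 12 ≡ 13. → (3, 13)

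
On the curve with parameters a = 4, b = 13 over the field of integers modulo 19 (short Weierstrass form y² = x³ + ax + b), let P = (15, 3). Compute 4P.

Double-and-add on 4 = (100)₂. Start with P = (15, 3) for the leading 1-bit.
double: tangent at (15, 3): λ = (3·15² + 4)/(2·3) ≡ 14/6. 6⁻¹ ≡ 16 (mod 19), so λ ≡ 14·16 ≡ 15.
  x = λ² - 15 - 15 = 225 - 30 ≡ 5; y = λ·(15 - 5) - 3 ≡ 14. → (5, 14)
double: tangent at (5, 14): λ = (3·5² + 4)/(2·14) ≡ 3/9. 9⁻¹ ≡ 17 (mod 19) since 9·17 = 153 ≡ 1, so λ ≡ 3·17 ≡ 13.
  x = λ² - 5 - 5 = 169 - 10 ≡ 7; y = λ·(5 - 7) - 14 ≡ 17. → (7, 17)

(7, 17)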